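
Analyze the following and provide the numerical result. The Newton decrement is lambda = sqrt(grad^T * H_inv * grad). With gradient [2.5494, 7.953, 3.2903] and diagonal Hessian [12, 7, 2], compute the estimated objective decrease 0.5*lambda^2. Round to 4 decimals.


Step 1: H is diagonal, so H^(-1) * g = [0.2125, 1.1361, 1.6452].
Step 2: g^T H^(-1) g = sum_i g_i^2 / H_ii
  = (2.5494)^2/12 + (7.953)^2/7 + (3.2903)^2/2
  = 0.5416 + 9.0357 + 5.413 = 14.9904
Step 3: Objective decrease = 0.5 * g^T H^(-1) g = 7.4952


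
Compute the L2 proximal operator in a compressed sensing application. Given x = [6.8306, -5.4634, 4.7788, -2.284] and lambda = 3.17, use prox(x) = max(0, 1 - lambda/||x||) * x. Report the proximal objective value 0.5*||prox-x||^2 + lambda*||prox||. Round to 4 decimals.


Step 1: Compute ||x||.
||x|| = 10.2254
Step 2: Compute scaling factor.
scale = max(0, 1 - 3.17/10.2254) = 0.69
Step 3: prox(x) = [4.713, -3.7697, 3.2973, -1.5759]
||prox(x)|| = 7.0554
Step 4: Proximal objective.
0.5*||prox-x||^2 = 5.0245
lambda*||prox|| = 22.3656
Total = 27.3902


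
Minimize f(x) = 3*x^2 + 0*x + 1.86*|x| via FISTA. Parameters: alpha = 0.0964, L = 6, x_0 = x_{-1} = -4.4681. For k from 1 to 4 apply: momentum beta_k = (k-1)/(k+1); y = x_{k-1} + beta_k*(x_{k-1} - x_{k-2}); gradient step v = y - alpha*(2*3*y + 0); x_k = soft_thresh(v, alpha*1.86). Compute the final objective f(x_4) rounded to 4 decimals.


FISTA on f(x) = 3*x^2 + 0*x + 1.86*|x|
L = 6, alpha = 0.0964
Iteration 1: beta = 0.0, y = -4.4681 + 0.0*(-4.4681 + 4.4681) = -4.4681
  grad(y) = -26.8086, v = y - alpha*grad = -1.8838
  prox(v) = soft_thresh(-1.8838, 0.1793) = -1.7044
Iteration 2: beta = 0.3333, y = -1.7044 + 0.3333*(-1.7044 + 4.4681) = -0.7832
  grad(y) = -4.6994, v = y - alpha*grad = -0.3302
  prox(v) = soft_thresh(-0.3302, 0.1793) = -0.1509
Iteration 3: beta = 0.5, y = -0.1509 + 0.5*(-0.1509 + 1.7044) = 0.6259
  grad(y) = 3.7552, v = y - alpha*grad = 0.2639
  prox(v) = soft_thresh(0.2639, 0.1793) = 0.0846
Iteration 4: beta = 0.6, y = 0.0846 + 0.6*(0.0846 + 0.1509) = 0.2258
  grad(y) = 1.355, v = y - alpha*grad = 0.0952
  prox(v) = soft_thresh(0.0952, 0.1793) = 0.0
f(x_4) = 3*0.0^2 + 0*0.0 + 1.86*|0.0| = 0.0


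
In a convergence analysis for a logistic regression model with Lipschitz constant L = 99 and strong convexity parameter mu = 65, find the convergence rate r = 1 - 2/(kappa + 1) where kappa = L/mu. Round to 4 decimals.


Step 1: Compute the condition number.
kappa = L/mu = 99/65 = 1.5231
Step 2: Compute the convergence rate.
r = 1 - 2/(kappa + 1) = 1 - 2*mu/(L + mu) = (L - mu)/(L + mu) = 34/164 = 0.2073


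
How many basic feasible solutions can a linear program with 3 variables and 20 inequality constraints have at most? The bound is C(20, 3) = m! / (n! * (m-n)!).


Each vertex corresponds to some choice of n active constraints out of m, so the number of vertices is at most C(m, n) = m! / (n!(m-n)!).
m = 20, n = 3
Numerator: 20 * 19 * 18
Denominator: 3! = 6
C(20, 3) = 1140


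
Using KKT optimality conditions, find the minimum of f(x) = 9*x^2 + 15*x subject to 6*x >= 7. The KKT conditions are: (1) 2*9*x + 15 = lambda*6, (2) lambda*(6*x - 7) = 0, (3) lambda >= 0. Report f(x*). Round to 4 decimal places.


Step 1: Try lambda = 0 (constraint inactive).
x_unc = -15/(2*9) = -0.8333
Check: 6*-0.8333 = -4.9998 < 7 -- violated!
Step 2: Constraint must be active: 6*x = 7
x* = 7/6 = 1.1667 (rounded; the exact value 7/6 is used below)
lambda = (2*9*(7/6) + 15)/6 = 6.0
Step 3: Compute optimal value.
f(x*) = 9*(7/6)^2 + 15*(7/6) = 29.75


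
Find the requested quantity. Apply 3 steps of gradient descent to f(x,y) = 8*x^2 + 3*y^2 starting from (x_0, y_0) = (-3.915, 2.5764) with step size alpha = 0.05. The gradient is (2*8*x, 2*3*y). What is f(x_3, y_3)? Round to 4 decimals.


Gradient descent on f(x,y) = 8*x^2 + 3*y^2.
Starting point: (-3.915, 2.5764), alpha = 0.05
Step 1: grad_x = 2*8*-3.915 = -62.64, grad_y = 2*3*2.5764 = 15.4584
  x_1 = -3.915 - 0.05*-62.64 = -0.783
  y_1 = 2.5764 - 0.05*15.4584 = 1.8035
Step 2: grad_x = 2*8*-0.783 = -12.528, grad_y = 2*3*1.8035 = 10.8209
  x_2 = -0.783 - 0.05*-12.528 = -0.1566
  y_2 = 1.8035 - 0.05*10.8209 = 1.2624
Step 3: grad_x = 2*8*-0.1566 = -2.5056, grad_y = 2*3*1.2624 = 7.5746
  x_3 = -0.1566 - 0.05*-2.5056 = -0.0313
  y_3 = 1.2624 - 0.05*7.5746 = 0.8837
f(-0.0313, 0.8837) = 8*(-0.0313)^2 + 3*0.8837^2 = 2.3507


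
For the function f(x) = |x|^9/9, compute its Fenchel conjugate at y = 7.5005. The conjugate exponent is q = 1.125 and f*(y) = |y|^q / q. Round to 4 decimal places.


The conjugate exponent q satisfies 1/p + 1/q = 1.
p = 9, so q = 9/(9 - 1) = 1.125
|y|^q = 7.5005^1.125 = 9.6489
f*(7.5005) = 9.6489 / 1.125 = 8.5768


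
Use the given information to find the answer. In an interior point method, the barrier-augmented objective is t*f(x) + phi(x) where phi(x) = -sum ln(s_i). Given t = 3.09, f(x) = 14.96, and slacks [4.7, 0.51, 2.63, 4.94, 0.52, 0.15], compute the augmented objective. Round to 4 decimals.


Step 1: Compute log-barrier.
ln values: [1.5476, -0.6733, 0.967, 1.5974, -0.6539, -1.8971]
phi = -(1.5476 - 0.6733 + 0.967 + 1.5974 - 0.6539 - 1.8971) = -0.8875
Step 2: Compute augmented objective.
t*f(x) = 3.09*14.96 = 46.2264
Total = 46.2264 - 0.8875 = 45.3389


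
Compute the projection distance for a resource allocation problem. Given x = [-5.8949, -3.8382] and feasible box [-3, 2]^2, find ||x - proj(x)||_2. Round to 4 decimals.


Project each component onto [-3, 2].
clip(-5.8949) = -3.0, clip(-3.8382) = -3.0
Projection = [-3.0, -3.0]
Squared diffs: [8.3804, 0.7026]
Distance = sqrt(9.083) = 3.0138


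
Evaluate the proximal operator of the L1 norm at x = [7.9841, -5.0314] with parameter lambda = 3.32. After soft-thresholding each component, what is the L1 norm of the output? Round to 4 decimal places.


Soft-thresholding with lambda = 3.32:
prox(7.9841) = sign(7.9841)*max(|7.9841| - 3.32, 0) = 4.6641
prox(-5.0314) = sign(-5.0314)*max(|-5.0314| - 3.32, 0) = -1.7114
prox(x) = [4.6641, -1.7114]
||prox(x)||_1 = 4.6641 + 1.7114 = 6.3755


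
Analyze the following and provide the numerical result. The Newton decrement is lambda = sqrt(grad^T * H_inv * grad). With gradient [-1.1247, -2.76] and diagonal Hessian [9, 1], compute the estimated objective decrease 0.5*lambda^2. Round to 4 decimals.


Step 1: H is diagonal, so H^(-1) * g = [-0.125, -2.76].
Step 2: g^T H^(-1) g = sum_i g_i^2 / H_ii
  = (-1.1247)^2/9 + (-2.76)^2/1
  = 0.1406 + 7.6176 = 7.7582
Step 3: Objective decrease = 0.5 * g^T H^(-1) g = 3.8791


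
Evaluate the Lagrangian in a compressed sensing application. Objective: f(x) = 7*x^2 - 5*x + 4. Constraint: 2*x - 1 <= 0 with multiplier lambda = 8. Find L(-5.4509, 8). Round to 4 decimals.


Step 1: Evaluate f(x).
f(-5.4509) = 7*(-5.4509)^2 - 5*(-5.4509) + 4 = 239.2407
Step 2: Evaluate g(x).
g(-5.4509) = 2*-5.4509 - 1 = -11.9018
Step 3: Compute Lagrangian.
L = 239.2407 + 8*-11.9018 = 144.0263


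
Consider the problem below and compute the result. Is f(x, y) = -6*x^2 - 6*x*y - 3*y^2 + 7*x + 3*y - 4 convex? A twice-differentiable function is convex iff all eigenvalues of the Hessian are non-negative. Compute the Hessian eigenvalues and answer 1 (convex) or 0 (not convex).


The Hessian of f(x,y) = -6*x^2 - 6*x*y - 3*y^2 + 7*x + 3*y - 4 is:
H = [[-12, -6], [-6, -6]]
Trace = -12 - 6 = -18
Determinant = -12*-6 - (-6)^2 = 36
Discriminant = (-18)^2 - 4*36 = 180.0
Eigenvalues: lambda_1 = -15.7082, lambda_2 = -2.2918
The function is not convex.

0


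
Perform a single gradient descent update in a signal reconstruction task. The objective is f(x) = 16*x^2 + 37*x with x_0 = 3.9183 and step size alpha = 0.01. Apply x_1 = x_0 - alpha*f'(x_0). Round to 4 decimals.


We compute the gradient at x_0 and apply the update.
f'(x) = 32*x + 37
f'(3.9183) = 32*3.9183 + 37 = 162.3856
x_1 = 3.9183 - 0.01*162.3856 = 2.2944


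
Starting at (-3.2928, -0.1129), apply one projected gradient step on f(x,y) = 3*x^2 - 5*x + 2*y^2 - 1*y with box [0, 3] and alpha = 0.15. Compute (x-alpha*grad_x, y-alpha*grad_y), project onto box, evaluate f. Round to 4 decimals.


Step 1: Compute gradient at (-3.2928, -0.1129).
grad_x = 2*3*-3.2928 - 5 = -24.7568
grad_y = 2*2*-0.1129 - 1 = -1.4516
Step 2: Gradient step.
x_raw = -3.2928 - 0.15*-24.7568 = 0.4207
y_raw = -0.1129 - 0.15*-1.4516 = 0.1048
Step 3: Project onto [0, 3].
x_proj = clip(0.4207) = 0.4207
y_proj = clip(0.1048) = 0.1048
Step 4: Evaluate f.
f(0.4207, 0.1048) = -1.6554


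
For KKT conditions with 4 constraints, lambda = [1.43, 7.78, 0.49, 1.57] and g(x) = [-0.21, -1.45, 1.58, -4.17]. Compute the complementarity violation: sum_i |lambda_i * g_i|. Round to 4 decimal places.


KKT complementary slackness check:
lambda_1 * g_1 = 1.43 * -0.21 = -0.3003
lambda_2 * g_2 = 7.78 * -1.45 = -11.281
lambda_3 * g_3 = 0.49 * 1.58 = 0.7742
lambda_4 * g_4 = 1.57 * -4.17 = -6.5469
Total violation = 0.3003 + 11.281 + 0.7742 + 6.5469 = 18.9024


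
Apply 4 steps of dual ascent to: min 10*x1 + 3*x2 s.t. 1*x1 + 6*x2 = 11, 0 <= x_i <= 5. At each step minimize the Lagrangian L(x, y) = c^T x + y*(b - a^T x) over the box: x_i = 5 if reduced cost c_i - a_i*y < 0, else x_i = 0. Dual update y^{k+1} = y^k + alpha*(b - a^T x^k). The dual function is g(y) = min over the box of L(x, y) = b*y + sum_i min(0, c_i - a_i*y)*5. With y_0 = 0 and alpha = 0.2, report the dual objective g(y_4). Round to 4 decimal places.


Dual ascent for LP: min 10*x1 + 3*x2, 1*x1 + 6*x2 = 11, 0 <= x_i <= 5
Step 1: y^k = 0.0, reduced costs: (10.0, 3.0)
  x^k = (0.0, 0.0), subgradient = b - a^T x = 11.0
  y^{k+1} = 0.0 + 0.2*11.0 = 2.2
Step 2: y^k = 2.2, reduced costs: (7.8, -10.2)
  x^k = (0.0, 5.0), subgradient = b - a^T x = -19.0
  y^{k+1} = 2.2 + 0.2*-19.0 = -1.6
Step 3: y^k = -1.6, reduced costs: (11.6, 12.6)
  x^k = (0.0, 0.0), subgradient = b - a^T x = 11.0
  y^{k+1} = -1.6 + 0.2*11.0 = 0.6
Step 4: y^k = 0.6, reduced costs: (9.4, -0.6)
  x^k = (0.0, 5.0), subgradient = b - a^T x = -19.0
  y^{k+1} = 0.6 + 0.2*-19.0 = -3.2
Dual objective at y_4 = -3.2: reduced costs (13.2, 22.2), box minimizer x = (0.0, 0.0)
g(y_4) = b*y + (c1 - a1*y)*x1 + (c2 - a2*y)*x2 = 11*(-3.2) + 13.2*0.0 + 22.2*0.0 = -35.2 + 0.0 + 0.0 = -35.2


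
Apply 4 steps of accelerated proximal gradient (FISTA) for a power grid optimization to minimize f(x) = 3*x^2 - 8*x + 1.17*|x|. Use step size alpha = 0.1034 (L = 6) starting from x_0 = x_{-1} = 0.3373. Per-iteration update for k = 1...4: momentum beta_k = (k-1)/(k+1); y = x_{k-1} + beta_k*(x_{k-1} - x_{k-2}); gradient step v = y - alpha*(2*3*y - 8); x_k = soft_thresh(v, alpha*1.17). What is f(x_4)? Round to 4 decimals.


FISTA on f(x) = 3*x^2 - 8*x + 1.17*|x|
L = 6, alpha = 0.1034
Iteration 1: beta = 0.0, y = 0.3373 + 0.0*(0.3373 - 0.3373) = 0.3373
  grad(y) = -5.9762, v = y - alpha*grad = 0.9552
  prox(v) = soft_thresh(0.9552, 0.121) = 0.8343
Iteration 2: beta = 0.3333, y = 0.8343 + 0.3333*(0.8343 - 0.3373) = 0.9999
  grad(y) = -2.0005, v = y - alpha*grad = 1.2068
  prox(v) = soft_thresh(1.2068, 0.121) = 1.0858
Iteration 3: beta = 0.5, y = 1.0858 + 0.5*(1.0858 - 0.8343) = 1.2116
  grad(y) = -0.7307, v = y - alpha*grad = 1.2871
  prox(v) = soft_thresh(1.2871, 0.121) = 1.1661
Iteration 4: beta = 0.6, y = 1.1661 + 0.6*(1.1661 - 1.0858) = 1.2143
  grad(y) = -0.714, v = y - alpha*grad = 1.2882
  prox(v) = soft_thresh(1.2882, 0.121) = 1.1672
f(x_4) = 3*1.1672^2 - 8*1.1672 + 1.17*|1.1672| = -3.8849


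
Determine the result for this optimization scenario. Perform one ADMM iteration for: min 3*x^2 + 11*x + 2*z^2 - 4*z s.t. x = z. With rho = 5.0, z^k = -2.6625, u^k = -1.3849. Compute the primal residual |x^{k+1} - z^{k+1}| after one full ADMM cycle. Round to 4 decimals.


ADMM iteration with rho = 5.0, z^k = -2.6625, u^k = -1.3849
Step 1: x-update.
Minimize 3*x^2 + 11*x + (5.0/2)*(x + 2.6625 - 1.3849)^2
FOC: (2*3 + 5.0)*x = -11 + 5.0*(-2.6625 + 1.3849)
x^{k+1} = -1.5807
Step 2: z-update.
Minimize 2*z^2 - 4*z + (5.0/2)*(-1.5807 - z - 1.3849)^2
FOC: (2*2 + 5.0)*z = 4 + 5.0*(-1.5807 - 1.3849)
z^{k+1} = -1.2031
Step 3: u-update.
u^{k+1} = -1.3849 - 1.5807 + 1.2031 = -1.7625
Step 4: Primal residual = |-1.5807 + 1.2031| = 0.3776


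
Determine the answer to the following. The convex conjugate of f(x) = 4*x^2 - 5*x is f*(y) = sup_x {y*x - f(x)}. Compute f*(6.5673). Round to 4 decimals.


f*(y) = sup_x {y*x - a*x^2 - b*x} = sup_x {(y-b)*x - a*x^2}
FOC: (y - b) - 2a*x = 0 => x* = (y - b)/(2a)
x* = (6.5673 + 5)/(2*4) = 1.4459
f*(6.5673) = (y-b)^2/(4a) = (6.5673 + 5)^2/(4*4)
= 133.8024/16 = 8.3627


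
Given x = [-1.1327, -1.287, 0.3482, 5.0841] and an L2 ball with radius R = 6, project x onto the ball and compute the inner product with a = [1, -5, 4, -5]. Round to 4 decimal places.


Step 1: Compute ||x|| (intermediates to 6 decimals).
||x|| = sqrt((-1.1327)^2 + (-1.287)^2 + 0.3482^2 + 5.0841^2) = 5.376681
Step 2: Project.
Since ||x|| <= R, proj = x (no scaling needed).
proj(x) = [-1.1327, -1.287, 0.3482, 5.0841]
Step 3: Dot product.
a^T * proj(x) = 1*(-1.1327) - 5*(-1.287) + 4*0.3482 - 5*5.0841 = -18.7254


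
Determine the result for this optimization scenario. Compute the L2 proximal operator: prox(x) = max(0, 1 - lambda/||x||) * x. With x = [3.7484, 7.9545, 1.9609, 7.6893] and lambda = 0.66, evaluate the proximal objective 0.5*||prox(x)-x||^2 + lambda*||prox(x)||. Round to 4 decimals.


Step 1: Compute ||x||.
||x|| = 11.8446
Step 2: Compute scaling factor.
scale = max(0, 1 - 0.66/11.8446) = 0.9443
Step 3: prox(x) = [3.5395, 7.5113, 1.8516, 7.2608]
||prox(x)|| = 11.1846
Step 4: Proximal objective.
0.5*||prox-x||^2 = 0.2178
lambda*||prox|| = 7.3818
Total = 7.5996


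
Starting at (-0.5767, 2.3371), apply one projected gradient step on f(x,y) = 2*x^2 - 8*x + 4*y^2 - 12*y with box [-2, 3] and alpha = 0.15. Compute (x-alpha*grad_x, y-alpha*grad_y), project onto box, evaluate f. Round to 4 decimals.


Step 1: Compute gradient at (-0.5767, 2.3371).
grad_x = 2*2*-0.5767 - 8 = -10.3068
grad_y = 2*4*2.3371 - 12 = 6.6968
Step 2: Gradient step.
x_raw = -0.5767 - 0.15*-10.3068 = 0.9693
y_raw = 2.3371 - 0.15*6.6968 = 1.3326
Step 3: Project onto [-2, 3].
x_proj = clip(0.9693) = 0.9693
y_proj = clip(1.3326) = 1.3326
Step 4: Evaluate f.
f(0.9693, 1.3326) = -14.7633


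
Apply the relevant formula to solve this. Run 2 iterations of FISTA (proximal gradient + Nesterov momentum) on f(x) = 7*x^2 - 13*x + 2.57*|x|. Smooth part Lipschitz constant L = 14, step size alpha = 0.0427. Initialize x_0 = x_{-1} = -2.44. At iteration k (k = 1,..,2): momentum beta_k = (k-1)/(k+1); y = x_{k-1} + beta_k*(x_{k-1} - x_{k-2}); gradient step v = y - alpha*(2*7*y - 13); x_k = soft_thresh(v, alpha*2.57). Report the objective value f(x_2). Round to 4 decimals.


FISTA on f(x) = 7*x^2 - 13*x + 2.57*|x|
L = 14, alpha = 0.0427
Iteration 1: beta = 0.0, y = -2.44 + 0.0*(-2.44 + 2.44) = -2.44
  grad(y) = -47.16, v = y - alpha*grad = -0.4263
  prox(v) = soft_thresh(-0.4263, 0.1097) = -0.3165
Iteration 2: beta = 0.3333, y = -0.3165 + 0.3333*(-0.3165 + 2.44) = 0.3913
  grad(y) = -7.5219, v = y - alpha*grad = 0.7125
  prox(v) = soft_thresh(0.7125, 0.1097) = 0.6027
f(x_2) = 7*0.6027^2 - 13*0.6027 + 2.57*|0.6027| = -3.7435


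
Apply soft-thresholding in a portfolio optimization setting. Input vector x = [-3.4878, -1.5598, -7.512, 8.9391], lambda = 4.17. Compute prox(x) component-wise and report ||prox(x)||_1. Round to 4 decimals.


Soft-thresholding with lambda = 4.17:
prox(-3.4878) = sign(-3.4878)*max(|-3.4878| - 4.17, 0) = 0.0
prox(-1.5598) = sign(-1.5598)*max(|-1.5598| - 4.17, 0) = 0.0
prox(-7.512) = sign(-7.512)*max(|-7.512| - 4.17, 0) = -3.342
prox(8.9391) = sign(8.9391)*max(|8.9391| - 4.17, 0) = 4.7691
prox(x) = [0.0, 0.0, -3.342, 4.7691]
||prox(x)||_1 = 0.0 + 0.0 + 3.342 + 4.7691 = 8.1111


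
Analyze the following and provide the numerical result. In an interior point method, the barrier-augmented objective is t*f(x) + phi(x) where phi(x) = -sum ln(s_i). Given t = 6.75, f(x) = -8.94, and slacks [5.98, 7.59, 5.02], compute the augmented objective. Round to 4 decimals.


Step 1: Compute log-barrier.
ln values: [1.7884, 2.0268, 1.6134]
phi = -(1.7884 + 2.0268 + 1.6134) = -5.4287
Step 2: Compute augmented objective.
t*f(x) = 6.75*-8.94 = -60.345
Total = -60.345 - 5.4287 = -65.7737


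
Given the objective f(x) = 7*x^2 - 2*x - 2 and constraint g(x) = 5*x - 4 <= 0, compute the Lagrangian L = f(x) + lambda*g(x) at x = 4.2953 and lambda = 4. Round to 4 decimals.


Step 1: Evaluate f(x).
f(4.2953) = 7*4.2953^2 - 2*4.2953 - 2 = 118.5566
Step 2: Evaluate g(x).
g(4.2953) = 5*4.2953 - 4 = 17.4765
Step 3: Compute Lagrangian.
L = 118.5566 + 4*17.4765 = 188.4626


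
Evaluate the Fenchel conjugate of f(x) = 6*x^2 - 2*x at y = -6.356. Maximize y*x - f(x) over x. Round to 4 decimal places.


f*(y) = sup_x {y*x - a*x^2 - b*x} = sup_x {(y-b)*x - a*x^2}
FOC: (y - b) - 2a*x = 0 => x* = (y - b)/(2a)
x* = (-6.356 + 2)/(2*6) = -0.363
f*(-6.356) = (y-b)^2/(4a) = (-6.356 + 2)^2/(4*6)
= 18.9747/24 = 0.7906


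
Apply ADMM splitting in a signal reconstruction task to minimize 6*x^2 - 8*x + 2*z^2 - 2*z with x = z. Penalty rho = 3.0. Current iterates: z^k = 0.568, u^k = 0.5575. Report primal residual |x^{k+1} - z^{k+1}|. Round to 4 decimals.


ADMM iteration with rho = 3.0, z^k = 0.568, u^k = 0.5575
Step 1: x-update.
Minimize 6*x^2 - 8*x + (3.0/2)*(x - 0.568 + 0.5575)^2
FOC: (2*6 + 3.0)*x = 8 + 3.0*(0.568 - 0.5575)
x^{k+1} = 0.5354
Step 2: z-update.
Minimize 2*z^2 - 2*z + (3.0/2)*(0.5354 - z + 0.5575)^2
FOC: (2*2 + 3.0)*z = 2 + 3.0*(0.5354 + 0.5575)
z^{k+1} = 0.7541
Step 3: u-update.
u^{k+1} = 0.5575 + 0.5354 - 0.7541 = 0.3388
Step 4: Primal residual = |0.5354 - 0.7541| = 0.2187


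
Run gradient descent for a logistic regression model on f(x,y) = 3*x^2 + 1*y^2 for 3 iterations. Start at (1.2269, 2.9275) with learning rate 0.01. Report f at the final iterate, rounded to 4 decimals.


Gradient descent on f(x,y) = 3*x^2 + 1*y^2.
Starting point: (1.2269, 2.9275), alpha = 0.01
Step 1: grad_x = 2*3*1.2269 = 7.3614, grad_y = 2*1*2.9275 = 5.855
  x_1 = 1.2269 - 0.01*7.3614 = 1.1533
  y_1 = 2.9275 - 0.01*5.855 = 2.869
Step 2: grad_x = 2*3*1.1533 = 6.9197, grad_y = 2*1*2.869 = 5.7379
  x_2 = 1.1533 - 0.01*6.9197 = 1.0841
  y_2 = 2.869 - 0.01*5.7379 = 2.8116
Step 3: grad_x = 2*3*1.0841 = 6.5045, grad_y = 2*1*2.8116 = 5.6231
  x_3 = 1.0841 - 0.01*6.5045 = 1.019
  y_3 = 2.8116 - 0.01*5.6231 = 2.7553
f(1.019, 2.7553) = 3*1.019^2 + 1*2.7553^2 = 10.7072


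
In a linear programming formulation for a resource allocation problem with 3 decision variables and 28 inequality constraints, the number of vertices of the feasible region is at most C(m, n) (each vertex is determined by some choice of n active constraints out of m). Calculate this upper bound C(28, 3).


Each vertex corresponds to some choice of n active constraints out of m, so the number of vertices is at most C(m, n) = m! / (n!(m-n)!).
m = 28, n = 3
Numerator: 28 * 27 * 26
Denominator: 3! = 6
C(28, 3) = 3276


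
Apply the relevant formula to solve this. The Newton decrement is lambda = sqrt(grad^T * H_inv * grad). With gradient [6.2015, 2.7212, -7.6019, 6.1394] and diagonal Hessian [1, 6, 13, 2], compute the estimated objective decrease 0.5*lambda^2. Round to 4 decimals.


Step 1: H is diagonal, so H^(-1) * g = [6.2015, 0.4535, -0.5848, 3.0697].
Step 2: g^T H^(-1) g = sum_i g_i^2 / H_ii
  = (6.2015)^2/1 + (2.7212)^2/6 + (-7.6019)^2/13 + (6.1394)^2/2
  = 38.4586 + 1.2342 + 4.4453 + 18.8461 = 62.9842
Step 3: Objective decrease = 0.5 * g^T H^(-1) g = 31.4921


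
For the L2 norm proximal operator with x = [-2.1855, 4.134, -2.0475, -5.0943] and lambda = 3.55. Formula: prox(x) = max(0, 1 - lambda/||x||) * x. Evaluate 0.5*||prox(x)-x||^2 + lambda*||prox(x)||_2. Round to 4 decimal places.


Step 1: Compute ||x||.
||x|| = 7.2118
Step 2: Compute scaling factor.
scale = max(0, 1 - 3.55/7.2118) = 0.5078
Step 3: prox(x) = [-1.1097, 2.0991, -1.0396, -2.5866]
||prox(x)|| = 3.6618
Step 4: Proximal objective.
0.5*||prox-x||^2 = 6.3013
lambda*||prox|| = 12.9994
Total = 19.3008


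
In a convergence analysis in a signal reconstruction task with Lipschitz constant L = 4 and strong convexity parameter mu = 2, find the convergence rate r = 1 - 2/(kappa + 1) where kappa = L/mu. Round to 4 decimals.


Step 1: Compute the condition number.
kappa = L/mu = 4/2 = 2.0
Step 2: Compute the convergence rate.
r = 1 - 2/(kappa + 1) = 1 - 2*mu/(L + mu) = (L - mu)/(L + mu) = 2/6 = 0.3333


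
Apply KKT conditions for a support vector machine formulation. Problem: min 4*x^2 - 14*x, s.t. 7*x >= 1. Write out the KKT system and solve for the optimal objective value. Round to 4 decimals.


Step 1: Try lambda = 0 (constraint inactive).
Stationarity: 2*4*x - 14 = 0
x* = 14/(2*4) = 1.75
Check constraint: 7*1.75 = 12.25 >= 1 -- satisfied.
Step 2: Compute optimal value.
f(x*) = 4*1.75^2 - 14*1.75 = -12.25


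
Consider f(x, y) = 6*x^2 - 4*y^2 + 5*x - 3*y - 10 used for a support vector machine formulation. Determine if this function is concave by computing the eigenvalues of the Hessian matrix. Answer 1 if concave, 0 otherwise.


The Hessian of f(x,y) = 6*x^2 - 4*y^2 + 5*x - 3*y - 10 is:
H = [[12, 0], [0, -8]]
Trace = 12 - 8 = 4
Determinant = 12*-8 - (0)^2 = -96
Discriminant = (4)^2 - 4*-96 = 400.0
Eigenvalues: lambda_1 = -8.0, lambda_2 = 12.0
The function is not concave.

0


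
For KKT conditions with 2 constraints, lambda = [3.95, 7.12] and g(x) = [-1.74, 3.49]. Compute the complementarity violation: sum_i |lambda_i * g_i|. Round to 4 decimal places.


KKT complementary slackness check:
lambda_1 * g_1 = 3.95 * -1.74 = -6.873
lambda_2 * g_2 = 7.12 * 3.49 = 24.8488
Total violation = 6.873 + 24.8488 = 31.7218


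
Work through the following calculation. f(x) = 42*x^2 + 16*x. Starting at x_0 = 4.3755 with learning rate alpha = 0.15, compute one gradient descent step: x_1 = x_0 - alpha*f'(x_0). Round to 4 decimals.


We compute the gradient at x_0 and apply the update.
f'(x) = 84*x + 16
f'(4.3755) = 84*4.3755 + 16 = 383.542
x_1 = 4.3755 - 0.15*383.542 = -53.1558


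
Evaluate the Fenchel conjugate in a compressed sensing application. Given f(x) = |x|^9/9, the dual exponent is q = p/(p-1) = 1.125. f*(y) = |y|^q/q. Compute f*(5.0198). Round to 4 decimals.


The conjugate exponent q satisfies 1/p + 1/q = 1.
p = 9, so q = 9/(9 - 1) = 1.125
|y|^q = 5.0198^1.125 = 6.1415
f*(5.0198) = 6.1415 / 1.125 = 5.4591


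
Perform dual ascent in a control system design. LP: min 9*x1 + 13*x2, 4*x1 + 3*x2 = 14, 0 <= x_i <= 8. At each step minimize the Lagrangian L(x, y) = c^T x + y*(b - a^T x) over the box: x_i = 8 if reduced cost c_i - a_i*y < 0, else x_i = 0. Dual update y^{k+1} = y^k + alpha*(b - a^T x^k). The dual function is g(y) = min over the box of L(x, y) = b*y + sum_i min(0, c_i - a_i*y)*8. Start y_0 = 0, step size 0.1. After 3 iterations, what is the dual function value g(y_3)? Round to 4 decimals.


Dual ascent for LP: min 9*x1 + 13*x2, 4*x1 + 3*x2 = 14, 0 <= x_i <= 8
Step 1: y^k = 0.0, reduced costs: (9.0, 13.0)
  x^k = (0.0, 0.0), subgradient = b - a^T x = 14.0
  y^{k+1} = 0.0 + 0.1*14.0 = 1.4
Step 2: y^k = 1.4, reduced costs: (3.4, 8.8)
  x^k = (0.0, 0.0), subgradient = b - a^T x = 14.0
  y^{k+1} = 1.4 + 0.1*14.0 = 2.8
Step 3: y^k = 2.8, reduced costs: (-2.2, 4.6)
  x^k = (8.0, 0.0), subgradient = b - a^T x = -18.0
  y^{k+1} = 2.8 + 0.1*-18.0 = 1.0
Dual objective at y_3 = 1.0: reduced costs (5.0, 10.0), box minimizer x = (0.0, 0.0)
g(y_3) = b*y + (c1 - a1*y)*x1 + (c2 - a2*y)*x2 = 14*1.0 + 5.0*0.0 + 10.0*0.0 = 14.0 + 0.0 + 0.0 = 14.0


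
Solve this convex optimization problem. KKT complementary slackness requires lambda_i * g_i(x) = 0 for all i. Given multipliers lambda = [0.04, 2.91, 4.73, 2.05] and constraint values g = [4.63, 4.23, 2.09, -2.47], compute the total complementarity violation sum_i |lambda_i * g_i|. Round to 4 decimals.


KKT complementary slackness check:
lambda_1 * g_1 = 0.04 * 4.63 = 0.1852
lambda_2 * g_2 = 2.91 * 4.23 = 12.3093
lambda_3 * g_3 = 4.73 * 2.09 = 9.8857
lambda_4 * g_4 = 2.05 * -2.47 = -5.0635
Total violation = 0.1852 + 12.3093 + 9.8857 + 5.0635 = 27.4437


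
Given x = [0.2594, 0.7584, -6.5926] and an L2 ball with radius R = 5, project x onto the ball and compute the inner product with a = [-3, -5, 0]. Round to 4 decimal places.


Step 1: Compute ||x|| (intermediates to 6 decimals).
||x|| = sqrt(0.2594^2 + 0.7584^2 + (-6.5926)^2) = 6.641147
Step 2: Project.
Since ||x|| > R, scale = R/||x|| = 5/6.641147 = 0.752882, proj(x) = scale * x
proj(x) = [0.195298, 0.570986, -4.96345]
Step 3: Dot product.
a^T * proj(x) = -3*0.195298 - 5*0.570986 + 0*(-4.96345) = -3.4408


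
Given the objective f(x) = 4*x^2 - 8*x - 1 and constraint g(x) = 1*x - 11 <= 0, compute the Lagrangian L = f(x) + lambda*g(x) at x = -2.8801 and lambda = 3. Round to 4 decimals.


Step 1: Evaluate f(x).
f(-2.8801) = 4*(-2.8801)^2 - 8*(-2.8801) - 1 = 55.2207
Step 2: Evaluate g(x).
g(-2.8801) = 1*-2.8801 - 11 = -13.8801
Step 3: Compute Lagrangian.
L = 55.2207 + 3*-13.8801 = 13.5804


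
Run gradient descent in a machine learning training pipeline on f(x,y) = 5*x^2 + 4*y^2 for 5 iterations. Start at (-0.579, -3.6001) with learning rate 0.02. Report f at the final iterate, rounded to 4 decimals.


Gradient descent on f(x,y) = 5*x^2 + 4*y^2.
Starting point: (-0.579, -3.6001), alpha = 0.02
Step 1: grad_x = 2*5*-0.579 = -5.79, grad_y = 2*4*-3.6001 = -28.8008
  x_1 = -0.579 - 0.02*-5.79 = -0.4632
  y_1 = -3.6001 - 0.02*-28.8008 = -3.0241
Step 2: grad_x = 2*5*-0.4632 = -4.632, grad_y = 2*4*-3.0241 = -24.1927
  x_2 = -0.4632 - 0.02*-4.632 = -0.3706
  y_2 = -3.0241 - 0.02*-24.1927 = -2.5402
Step 3: grad_x = 2*5*-0.3706 = -3.7056, grad_y = 2*4*-2.5402 = -20.3218
  x_3 = -0.3706 - 0.02*-3.7056 = -0.2964
  y_3 = -2.5402 - 0.02*-20.3218 = -2.1338
Step 4: grad_x = 2*5*-0.2964 = -2.9645, grad_y = 2*4*-2.1338 = -17.0703
  x_4 = -0.2964 - 0.02*-2.9645 = -0.2372
  y_4 = -2.1338 - 0.02*-17.0703 = -1.7924
Step 5: grad_x = 2*5*-0.2372 = -2.3716, grad_y = 2*4*-1.7924 = -14.3391
  x_5 = -0.2372 - 0.02*-2.3716 = -0.1897
  y_5 = -1.7924 - 0.02*-14.3391 = -1.5056
f(-0.1897, -1.5056) = 5*(-0.1897)^2 + 4*(-1.5056)^2 = 9.2474


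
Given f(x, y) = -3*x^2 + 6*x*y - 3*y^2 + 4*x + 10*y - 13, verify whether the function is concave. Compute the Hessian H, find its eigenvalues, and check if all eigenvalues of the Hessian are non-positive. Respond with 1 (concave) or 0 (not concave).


The Hessian of f(x,y) = -3*x^2 + 6*x*y - 3*y^2 + 4*x + 10*y - 13 is:
H = [[-6, 6], [6, -6]]
Trace = -6 - 6 = -12
Determinant = -6*-6 - (6)^2 = 0
Discriminant = (-12)^2 - 4*0 = 144.0
Eigenvalues: lambda_1 = -12.0, lambda_2 = 0.0
The function is concave.

1


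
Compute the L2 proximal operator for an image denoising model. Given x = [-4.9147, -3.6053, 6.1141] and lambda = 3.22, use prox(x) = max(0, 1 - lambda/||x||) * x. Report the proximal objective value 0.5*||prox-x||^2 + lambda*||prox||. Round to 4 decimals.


Step 1: Compute ||x||.
||x|| = 8.6333
Step 2: Compute scaling factor.
scale = max(0, 1 - 3.22/8.6333) = 0.627
Step 3: prox(x) = [-3.0817, -2.2606, 3.8337]
||prox(x)|| = 5.4133
Step 4: Proximal objective.
0.5*||prox-x||^2 = 5.1842
lambda*||prox|| = 17.4308
Total = 22.6152


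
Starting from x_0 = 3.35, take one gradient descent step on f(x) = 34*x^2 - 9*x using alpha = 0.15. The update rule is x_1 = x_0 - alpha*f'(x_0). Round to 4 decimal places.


We compute the gradient at x_0 and apply the update.
f'(x) = 68*x - 9
f'(3.35) = 68*3.35 - 9 = 218.8
x_1 = 3.35 - 0.15*218.8 = -29.47


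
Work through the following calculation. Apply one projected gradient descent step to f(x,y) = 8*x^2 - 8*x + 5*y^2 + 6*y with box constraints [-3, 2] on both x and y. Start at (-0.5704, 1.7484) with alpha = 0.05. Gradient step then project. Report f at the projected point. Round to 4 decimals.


Step 1: Compute gradient at (-0.5704, 1.7484).
grad_x = 2*8*-0.5704 - 8 = -17.1264
grad_y = 2*5*1.7484 + 6 = 23.484
Step 2: Gradient step.
x_raw = -0.5704 - 0.05*-17.1264 = 0.2859
y_raw = 1.7484 - 0.05*23.484 = 0.5742
Step 3: Project onto [-3, 2].
x_proj = clip(0.2859) = 0.2859
y_proj = clip(0.5742) = 0.5742
Step 4: Evaluate f.
f(0.2859, 0.5742) = 3.4604


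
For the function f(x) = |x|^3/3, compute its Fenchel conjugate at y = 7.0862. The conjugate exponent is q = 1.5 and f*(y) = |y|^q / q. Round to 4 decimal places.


The conjugate exponent q satisfies 1/p + 1/q = 1.
p = 3, so q = 3/(3 - 1) = 1.5
|y|^q = 7.0862^1.5 = 18.8634
f*(7.0862) = 18.8634 / 1.5 = 12.5756


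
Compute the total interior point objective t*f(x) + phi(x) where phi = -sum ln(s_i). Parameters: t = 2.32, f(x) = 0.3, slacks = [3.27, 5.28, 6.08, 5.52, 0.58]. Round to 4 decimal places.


Step 1: Compute log-barrier.
ln values: [1.1848, 1.6639, 1.805, 1.7084, -0.5447]
phi = -(1.1848 + 1.6639 + 1.805 + 1.7084 - 0.5447) = -5.8174
Step 2: Compute augmented objective.
t*f(x) = 2.32*0.3 = 0.696
Total = 0.696 - 5.8174 = -5.1214


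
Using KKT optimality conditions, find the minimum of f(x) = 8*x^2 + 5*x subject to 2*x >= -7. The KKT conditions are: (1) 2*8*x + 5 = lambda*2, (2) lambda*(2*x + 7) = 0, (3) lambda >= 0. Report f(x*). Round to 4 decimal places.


Step 1: Try lambda = 0 (constraint inactive).
Stationarity: 2*8*x + 5 = 0
x* = -5/(2*8) = -0.3125
Check constraint: 2*-0.3125 = -0.625 >= -7 -- satisfied.
Step 2: Compute optimal value.
f(x*) = 8*(-0.3125)^2 + 5*(-0.3125) = -0.7813


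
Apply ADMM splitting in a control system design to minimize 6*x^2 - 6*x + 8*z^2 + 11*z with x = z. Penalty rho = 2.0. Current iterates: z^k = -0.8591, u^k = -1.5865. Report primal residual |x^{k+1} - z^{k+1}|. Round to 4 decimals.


ADMM iteration with rho = 2.0, z^k = -0.8591, u^k = -1.5865
Step 1: x-update.
Minimize 6*x^2 - 6*x + (2.0/2)*(x + 0.8591 - 1.5865)^2
FOC: (2*6 + 2.0)*x = 6 + 2.0*(-0.8591 + 1.5865)
x^{k+1} = 0.5325
Step 2: z-update.
Minimize 8*z^2 + 11*z + (2.0/2)*(0.5325 - z - 1.5865)^2
FOC: (2*8 + 2.0)*z = -11 + 2.0*(0.5325 - 1.5865)
z^{k+1} = -0.7282
Step 3: u-update.
u^{k+1} = -1.5865 + 0.5325 + 0.7282 = -0.3258
Step 4: Primal residual = |0.5325 + 0.7282| = 1.2607


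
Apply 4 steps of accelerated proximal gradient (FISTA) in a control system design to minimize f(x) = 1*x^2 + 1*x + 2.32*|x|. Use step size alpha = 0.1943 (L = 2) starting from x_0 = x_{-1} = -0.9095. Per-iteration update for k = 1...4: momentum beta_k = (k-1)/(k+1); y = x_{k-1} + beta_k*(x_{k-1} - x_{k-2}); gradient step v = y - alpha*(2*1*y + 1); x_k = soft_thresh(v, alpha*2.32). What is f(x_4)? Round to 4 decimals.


FISTA on f(x) = 1*x^2 + 1*x + 2.32*|x|
L = 2, alpha = 0.1943
Iteration 1: beta = 0.0, y = -0.9095 + 0.0*(-0.9095 + 0.9095) = -0.9095
  grad(y) = -0.819, v = y - alpha*grad = -0.7504
  prox(v) = soft_thresh(-0.7504, 0.4508) = -0.2996
Iteration 2: beta = 0.3333, y = -0.2996 + 0.3333*(-0.2996 + 0.9095) = -0.0963
  grad(y) = 0.8074, v = y - alpha*grad = -0.2532
  prox(v) = soft_thresh(-0.2532, 0.4508) = 0.0
Iteration 3: beta = 0.5, y = 0.0 + 0.5*(0.0 + 0.2996) = 0.1498
  grad(y) = 1.2996, v = y - alpha*grad = -0.1027
  prox(v) = soft_thresh(-0.1027, 0.4508) = 0.0
Iteration 4: beta = 0.6, y = 0.0 + 0.6*(0.0 - 0.0) = 0.0
  grad(y) = 1.0, v = y - alpha*grad = -0.1943
  prox(v) = soft_thresh(-0.1943, 0.4508) = 0.0
f(x_4) = 1*0.0^2 + 1*0.0 + 2.32*|0.0| = 0.0


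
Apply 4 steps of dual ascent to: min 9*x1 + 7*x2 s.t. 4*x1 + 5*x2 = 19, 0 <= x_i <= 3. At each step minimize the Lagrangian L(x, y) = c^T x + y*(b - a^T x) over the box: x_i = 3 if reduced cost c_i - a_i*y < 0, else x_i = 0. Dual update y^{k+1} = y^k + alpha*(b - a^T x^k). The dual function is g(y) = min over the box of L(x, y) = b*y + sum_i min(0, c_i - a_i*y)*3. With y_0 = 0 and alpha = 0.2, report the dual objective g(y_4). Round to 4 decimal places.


Dual ascent for LP: min 9*x1 + 7*x2, 4*x1 + 5*x2 = 19, 0 <= x_i <= 3
Step 1: y^k = 0.0, reduced costs: (9.0, 7.0)
  x^k = (0.0, 0.0), subgradient = b - a^T x = 19.0
  y^{k+1} = 0.0 + 0.2*19.0 = 3.8
Step 2: y^k = 3.8, reduced costs: (-6.2, -12.0)
  x^k = (3.0, 3.0), subgradient = b - a^T x = -8.0
  y^{k+1} = 3.8 + 0.2*-8.0 = 2.2
Step 3: y^k = 2.2, reduced costs: (0.2, -4.0)
  x^k = (0.0, 3.0), subgradient = b - a^T x = 4.0
  y^{k+1} = 2.2 + 0.2*4.0 = 3.0
Step 4: y^k = 3.0, reduced costs: (-3.0, -8.0)
  x^k = (3.0, 3.0), subgradient = b - a^T x = -8.0
  y^{k+1} = 3.0 + 0.2*-8.0 = 1.4
Dual objective at y_4 = 1.4: reduced costs (3.4, 0.0), box minimizer x = (0.0, 0.0)
g(y_4) = b*y + (c1 - a1*y)*x1 + (c2 - a2*y)*x2 = 19*1.4 + 3.4*0.0 + 0.0*0.0 = 26.6 + 0.0 + 0.0 = 26.6


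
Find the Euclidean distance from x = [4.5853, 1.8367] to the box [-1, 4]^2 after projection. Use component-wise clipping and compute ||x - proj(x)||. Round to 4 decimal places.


Project each component onto [-1, 4].
clip(4.5853) = 4.0, clip(1.8367) = 1.8367
Projection = [4.0, 1.8367]
Squared diffs: [0.3426, 0.0]
Distance = sqrt(0.3426) = 0.5853


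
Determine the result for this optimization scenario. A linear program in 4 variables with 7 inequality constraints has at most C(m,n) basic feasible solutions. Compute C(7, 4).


Each vertex corresponds to some choice of n active constraints out of m, so the number of vertices is at most C(m, n) = m! / (n!(m-n)!).
m = 7, n = 4
Numerator: 7 * 6 * 5 * 4
Denominator: 4! = 24
C(7, 4) = 35


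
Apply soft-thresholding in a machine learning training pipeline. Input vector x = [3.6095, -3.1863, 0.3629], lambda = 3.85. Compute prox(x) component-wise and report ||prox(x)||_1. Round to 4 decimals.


Soft-thresholding with lambda = 3.85:
prox(3.6095) = sign(3.6095)*max(|3.6095| - 3.85, 0) = 0.0
prox(-3.1863) = sign(-3.1863)*max(|-3.1863| - 3.85, 0) = 0.0
prox(0.3629) = sign(0.3629)*max(|0.3629| - 3.85, 0) = 0.0
prox(x) = [0.0, 0.0, 0.0]
||prox(x)||_1 = 0.0 + 0.0 + 0.0 = 0.0


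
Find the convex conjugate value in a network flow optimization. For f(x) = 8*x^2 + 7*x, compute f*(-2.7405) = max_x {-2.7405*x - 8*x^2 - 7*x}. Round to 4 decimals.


f*(y) = sup_x {y*x - a*x^2 - b*x} = sup_x {(y-b)*x - a*x^2}
FOC: (y - b) - 2a*x = 0 => x* = (y - b)/(2a)
x* = (-2.7405 - 7)/(2*8) = -0.6088
f*(-2.7405) = (y-b)^2/(4a) = (-2.7405 - 7)^2/(4*8)
= 94.8773/32 = 2.9649


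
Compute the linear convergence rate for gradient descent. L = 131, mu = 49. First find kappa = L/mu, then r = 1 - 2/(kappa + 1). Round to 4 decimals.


Step 1: Compute the condition number.
kappa = L/mu = 131/49 = 2.6735
Step 2: Compute the convergence rate.
r = 1 - 2/(kappa + 1) = 1 - 2*mu/(L + mu) = (L - mu)/(L + mu) = 82/180 = 0.4556


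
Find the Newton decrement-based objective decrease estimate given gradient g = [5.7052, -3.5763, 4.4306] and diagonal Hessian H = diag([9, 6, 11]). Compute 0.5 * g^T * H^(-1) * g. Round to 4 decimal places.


Step 1: H is diagonal, so H^(-1) * g = [0.6339, -0.5961, 0.4028].
Step 2: g^T H^(-1) g = sum_i g_i^2 / H_ii
  = (5.7052)^2/9 + (-3.5763)^2/6 + (4.4306)^2/11
  = 3.6166 + 2.1317 + 1.7846 = 7.5328
Step 3: Objective decrease = 0.5 * g^T H^(-1) g = 3.7664


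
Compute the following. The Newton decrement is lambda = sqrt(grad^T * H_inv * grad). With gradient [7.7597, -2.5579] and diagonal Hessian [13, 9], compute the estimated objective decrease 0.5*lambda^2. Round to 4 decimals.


Step 1: H is diagonal, so H^(-1) * g = [0.5969, -0.2842].
Step 2: g^T H^(-1) g = sum_i g_i^2 / H_ii
  = (7.7597)^2/13 + (-2.5579)^2/9
  = 4.6318 + 0.727 = 5.3587
Step 3: Objective decrease = 0.5 * g^T H^(-1) g = 2.6794


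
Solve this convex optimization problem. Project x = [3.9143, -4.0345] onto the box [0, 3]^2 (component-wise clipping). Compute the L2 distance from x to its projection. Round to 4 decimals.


Project each component onto [0, 3].
clip(3.9143) = 3.0, clip(-4.0345) = 0.0
Projection = [3.0, 0.0]
Squared diffs: [0.8359, 16.2772]
Distance = sqrt(17.1131) = 4.1368


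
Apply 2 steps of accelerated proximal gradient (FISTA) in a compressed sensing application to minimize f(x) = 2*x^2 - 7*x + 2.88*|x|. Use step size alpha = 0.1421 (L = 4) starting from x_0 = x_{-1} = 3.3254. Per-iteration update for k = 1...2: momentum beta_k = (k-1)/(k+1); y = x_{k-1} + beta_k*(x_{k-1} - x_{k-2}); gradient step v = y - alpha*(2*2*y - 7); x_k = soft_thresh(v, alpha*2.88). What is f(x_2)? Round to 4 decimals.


FISTA on f(x) = 2*x^2 - 7*x + 2.88*|x|
L = 4, alpha = 0.1421
Iteration 1: beta = 0.0, y = 3.3254 + 0.0*(3.3254 - 3.3254) = 3.3254
  grad(y) = 6.3016, v = y - alpha*grad = 2.4299
  prox(v) = soft_thresh(2.4299, 0.4092) = 2.0207
Iteration 2: beta = 0.3333, y = 2.0207 + 0.3333*(2.0207 - 3.3254) = 1.5858
  grad(y) = -0.6568, v = y - alpha*grad = 1.6791
  prox(v) = soft_thresh(1.6791, 0.4092) = 1.2699
f(x_2) = 2*1.2699^2 - 7*1.2699 + 2.88*|1.2699| = -2.0067


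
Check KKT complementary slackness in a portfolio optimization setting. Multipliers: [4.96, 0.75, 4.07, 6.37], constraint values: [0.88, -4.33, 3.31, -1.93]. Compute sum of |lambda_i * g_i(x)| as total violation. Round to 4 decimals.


KKT complementary slackness check:
lambda_1 * g_1 = 4.96 * 0.88 = 4.3648
lambda_2 * g_2 = 0.75 * -4.33 = -3.2475
lambda_3 * g_3 = 4.07 * 3.31 = 13.4717
lambda_4 * g_4 = 6.37 * -1.93 = -12.2941
Total violation = 4.3648 + 3.2475 + 13.4717 + 12.2941 = 33.3781


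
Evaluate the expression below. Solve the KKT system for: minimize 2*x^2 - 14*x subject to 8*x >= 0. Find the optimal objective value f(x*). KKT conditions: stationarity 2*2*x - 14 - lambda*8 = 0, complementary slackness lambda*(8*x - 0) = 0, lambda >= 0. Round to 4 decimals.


Step 1: Try lambda = 0 (constraint inactive).
Stationarity: 2*2*x - 14 = 0
x* = 14/(2*2) = 3.5
Check constraint: 8*3.5 = 28.0 >= 0 -- satisfied.
Step 2: Compute optimal value.
f(x*) = 2*3.5^2 - 14*3.5 = -24.5


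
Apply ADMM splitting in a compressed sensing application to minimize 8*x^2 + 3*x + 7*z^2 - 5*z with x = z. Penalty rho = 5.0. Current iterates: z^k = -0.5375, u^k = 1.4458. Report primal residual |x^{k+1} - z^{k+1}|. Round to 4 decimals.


ADMM iteration with rho = 5.0, z^k = -0.5375, u^k = 1.4458
Step 1: x-update.
Minimize 8*x^2 + 3*x + (5.0/2)*(x + 0.5375 + 1.4458)^2
FOC: (2*8 + 5.0)*x = -3 + 5.0*(-0.5375 - 1.4458)
x^{k+1} = -0.6151
Step 2: z-update.
Minimize 7*z^2 - 5*z + (5.0/2)*(-0.6151 - z + 1.4458)^2
FOC: (2*7 + 5.0)*z = 5 + 5.0*(-0.6151 + 1.4458)
z^{k+1} = 0.4818
Step 3: u-update.
u^{k+1} = 1.4458 - 0.6151 - 0.4818 = 0.349
Step 4: Primal residual = |-0.6151 - 0.4818| = 1.0968


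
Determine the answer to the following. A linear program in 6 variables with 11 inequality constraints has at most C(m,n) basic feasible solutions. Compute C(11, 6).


Each vertex corresponds to some choice of n active constraints out of m, so the number of vertices is at most C(m, n) = m! / (n!(m-n)!).
m = 11, n = 6
Numerator: 11 * 10 * 9 * 8 * 7 * 6
Denominator: 6! = 720
C(11, 6) = 462


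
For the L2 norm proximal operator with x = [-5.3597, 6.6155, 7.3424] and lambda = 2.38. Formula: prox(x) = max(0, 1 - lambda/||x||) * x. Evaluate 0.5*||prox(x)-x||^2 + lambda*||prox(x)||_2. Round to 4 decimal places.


Step 1: Compute ||x||.
||x|| = 11.2429
Step 2: Compute scaling factor.
scale = max(0, 1 - 2.38/11.2429) = 0.7883
Step 3: prox(x) = [-4.2251, 5.2151, 5.7881]
||prox(x)|| = 8.8629
Step 4: Proximal objective.
0.5*||prox-x||^2 = 2.8322
lambda*||prox|| = 21.0937
Total = 23.9258


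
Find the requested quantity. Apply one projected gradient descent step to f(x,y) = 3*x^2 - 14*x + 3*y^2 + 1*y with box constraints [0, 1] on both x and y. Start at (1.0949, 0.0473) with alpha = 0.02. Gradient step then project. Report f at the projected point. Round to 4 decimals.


Step 1: Compute gradient at (1.0949, 0.0473).
grad_x = 2*3*1.0949 - 14 = -7.4306
grad_y = 2*3*0.0473 + 1 = 1.2838
Step 2: Gradient step.
x_raw = 1.0949 - 0.02*-7.4306 = 1.2435
y_raw = 0.0473 - 0.02*1.2838 = 0.0216
Step 3: Project onto [0, 1].
x_proj = clip(1.2435) = 1.0
y_proj = clip(0.0216) = 0.0216
Step 4: Evaluate f.
f(1.0, 0.0216) = -10.977


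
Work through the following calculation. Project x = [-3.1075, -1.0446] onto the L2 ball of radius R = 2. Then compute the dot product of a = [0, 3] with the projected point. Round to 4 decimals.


Step 1: Compute ||x|| (intermediates to 6 decimals).
||x|| = sqrt((-3.1075)^2 + (-1.0446)^2) = 3.278375
Step 2: Project.
Since ||x|| > R, scale = R/||x|| = 2/3.278375 = 0.610058, proj(x) = scale * x
proj(x) = [-1.895755, -0.637267]
Step 3: Dot product.
a^T * proj(x) = 0*(-1.895755) + 3*(-0.637267) = -1.9118
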